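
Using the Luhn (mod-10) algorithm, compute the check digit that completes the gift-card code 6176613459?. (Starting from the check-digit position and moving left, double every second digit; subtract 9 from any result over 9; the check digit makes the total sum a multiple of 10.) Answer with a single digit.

9

Partial digits right→left: 9 5 4 3 1 6 6 7 1 6
Double every second digit counting from the check-digit position (so the 1st, 3rd, 5th, ... of the partial from the right).
  doubled (with −9 where >9): 9 8 2 3 2 → sum 24
  kept as-is: 5 3 6 7 6 → sum 27
Total = 24 + 27 = 51.
Check digit = (10 − (51 mod 10)) mod 10 = 9.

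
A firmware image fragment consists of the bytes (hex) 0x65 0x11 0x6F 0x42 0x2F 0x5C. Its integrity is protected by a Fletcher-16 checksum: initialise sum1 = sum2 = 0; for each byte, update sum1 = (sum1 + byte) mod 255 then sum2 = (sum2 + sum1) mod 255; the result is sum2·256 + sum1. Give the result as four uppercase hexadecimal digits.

Running sums (mod 255):
  after byte 0 (0x65): sum1=101, sum2=101
  after byte 1 (0x11): sum1=118, sum2=219
  after byte 2 (0x6F): sum1=229, sum2=193
  after byte 3 (0x42): sum1=40, sum2=233
  after byte 4 (0x2F): sum1=87, sum2=65
  after byte 5 (0x5C): sum1=179, sum2=244
Checksum = sum2·256 + sum1 = 244·256 + 179 = 62643 = 0xF4B3.

F4B3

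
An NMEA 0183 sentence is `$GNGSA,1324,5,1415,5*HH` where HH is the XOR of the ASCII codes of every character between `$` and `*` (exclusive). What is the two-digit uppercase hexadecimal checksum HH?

59

XOR the ASCII codes of the payload characters:
  'G' = 0x47 → acc = 0x47
  'N' = 0x4E → acc = 0x09
  'G' = 0x47 → acc = 0x4E
  'S' = 0x53 → acc = 0x1D
  'A' = 0x41 → acc = 0x5C
  ',' = 0x2C → acc = 0x70
  '1' = 0x31 → acc = 0x41
  '3' = 0x33 → acc = 0x72
  '2' = 0x32 → acc = 0x40
  '4' = 0x34 → acc = 0x74
  ',' = 0x2C → acc = 0x58
  '5' = 0x35 → acc = 0x6D
  ',' = 0x2C → acc = 0x41
  '1' = 0x31 → acc = 0x70
  '4' = 0x34 → acc = 0x44
  '1' = 0x31 → acc = 0x75
  '5' = 0x35 → acc = 0x40
  ',' = 0x2C → acc = 0x6C
  '5' = 0x35 → acc = 0x59
Checksum = 0x59.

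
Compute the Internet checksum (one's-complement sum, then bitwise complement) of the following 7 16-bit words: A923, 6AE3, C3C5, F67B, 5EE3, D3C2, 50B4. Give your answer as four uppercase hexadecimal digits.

AE5C

One's-complement addition (fold any carry out of bit 15 back into bit 0):
  0xA923 + 0x6AE3 = 0x11406 → wrap carry → 0x1407
  0x1407 + 0xC3C5 = 0x0D7CC
  0xD7CC + 0xF67B = 0x1CE47 → wrap carry → 0xCE48
  0xCE48 + 0x5EE3 = 0x12D2B → wrap carry → 0x2D2C
  0x2D2C + 0xD3C2 = 0x100EE → wrap carry → 0x00EF
  0x00EF + 0x50B4 = 0x051A3
One's-complement sum = 0x51A3.
Checksum = ~0x51A3 & 0xFFFF = 0xAE5C.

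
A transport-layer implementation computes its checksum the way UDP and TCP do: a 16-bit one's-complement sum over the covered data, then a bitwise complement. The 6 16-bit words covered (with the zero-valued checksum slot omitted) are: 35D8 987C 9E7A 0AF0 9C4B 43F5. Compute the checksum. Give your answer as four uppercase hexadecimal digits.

A7FF

One's-complement addition (fold any carry out of bit 15 back into bit 0):
  0x35D8 + 0x987C = 0x0CE54
  0xCE54 + 0x9E7A = 0x16CCE → wrap carry → 0x6CCF
  0x6CCF + 0x0AF0 = 0x077BF
  0x77BF + 0x9C4B = 0x1140A → wrap carry → 0x140B
  0x140B + 0x43F5 = 0x05800
One's-complement sum = 0x5800.
Checksum = ~0x5800 & 0xFFFF = 0xA7FF.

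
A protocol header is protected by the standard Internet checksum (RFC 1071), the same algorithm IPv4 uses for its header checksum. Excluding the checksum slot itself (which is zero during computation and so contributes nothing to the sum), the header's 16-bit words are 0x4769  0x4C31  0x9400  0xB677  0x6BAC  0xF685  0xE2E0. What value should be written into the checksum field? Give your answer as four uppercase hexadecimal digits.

One's-complement addition (fold any carry out of bit 15 back into bit 0):
  0x4769 + 0x4C31 = 0x0939A
  0x939A + 0x9400 = 0x1279A → wrap carry → 0x279B
  0x279B + 0xB677 = 0x0DE12
  0xDE12 + 0x6BAC = 0x149BE → wrap carry → 0x49BF
  0x49BF + 0xF685 = 0x14044 → wrap carry → 0x4045
  0x4045 + 0xE2E0 = 0x12325 → wrap carry → 0x2326
One's-complement sum = 0x2326.
Checksum = ~0x2326 & 0xFFFF = 0xDCD9.

DCD9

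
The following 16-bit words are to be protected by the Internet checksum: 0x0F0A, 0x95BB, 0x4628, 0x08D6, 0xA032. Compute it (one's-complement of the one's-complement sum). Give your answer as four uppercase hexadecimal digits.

6C09

One's-complement addition (fold any carry out of bit 15 back into bit 0):
  0x0F0A + 0x95BB = 0x0A4C5
  0xA4C5 + 0x4628 = 0x0EAED
  0xEAED + 0x08D6 = 0x0F3C3
  0xF3C3 + 0xA032 = 0x193F5 → wrap carry → 0x93F6
One's-complement sum = 0x93F6.
Checksum = ~0x93F6 & 0xFFFF = 0x6C09.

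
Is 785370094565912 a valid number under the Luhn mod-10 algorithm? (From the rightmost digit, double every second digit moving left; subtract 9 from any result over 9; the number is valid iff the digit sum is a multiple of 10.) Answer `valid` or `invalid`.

From the right, keep odd positions and double even positions (subtract 9 from any doubled value over 9):
  doubled (positions 2,4,...): 2 1 1 9 0 6 7 → sum 26
  kept (positions 1,3,...): 2 9 6 4 0 7 5 7 → sum 40
Total = 66.
66 mod 10 = 6, so the number is invalid.

invalid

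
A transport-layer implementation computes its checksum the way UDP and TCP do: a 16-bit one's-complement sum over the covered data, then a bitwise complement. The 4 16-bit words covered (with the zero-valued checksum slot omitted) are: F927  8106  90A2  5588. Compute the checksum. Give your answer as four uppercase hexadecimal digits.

9FA6

One's-complement addition (fold any carry out of bit 15 back into bit 0):
  0xF927 + 0x8106 = 0x17A2D → wrap carry → 0x7A2E
  0x7A2E + 0x90A2 = 0x10AD0 → wrap carry → 0x0AD1
  0x0AD1 + 0x5588 = 0x06059
One's-complement sum = 0x6059.
Checksum = ~0x6059 & 0xFFFF = 0x9FA6.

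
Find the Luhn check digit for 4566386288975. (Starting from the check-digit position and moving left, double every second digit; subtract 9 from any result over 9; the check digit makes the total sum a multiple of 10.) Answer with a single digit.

7

Partial digits right→left: 5 7 9 8 8 2 6 8 3 6 6 5 4
Double every second digit counting from the check-digit position (so the 1st, 3rd, 5th, ... of the partial from the right).
  doubled (with −9 where >9): 1 9 7 3 6 3 8 → sum 37
  kept as-is: 7 8 2 8 6 5 → sum 36
Total = 37 + 36 = 73.
Check digit = (10 − (73 mod 10)) mod 10 = 7.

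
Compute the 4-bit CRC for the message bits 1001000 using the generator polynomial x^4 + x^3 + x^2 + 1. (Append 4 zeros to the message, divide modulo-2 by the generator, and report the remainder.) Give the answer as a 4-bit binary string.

1001

Append 4 zeros: 10010000000. Divide by 11101 (XOR where the leading bit is 1):
  pos 0: 10010 XOR 11101 = 01111
  pos 1: 11110 XOR 11101 = 00011
  pos 4: 11000 XOR 11101 = 00101
  pos 6: 10100 XOR 11101 = 01001
Remainder (last 4 bits) = 1001. This is the CRC / FCS.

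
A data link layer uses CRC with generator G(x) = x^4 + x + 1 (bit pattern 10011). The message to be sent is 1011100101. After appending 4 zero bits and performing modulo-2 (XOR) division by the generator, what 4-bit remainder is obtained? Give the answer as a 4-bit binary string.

Append 4 zeros: 10111001010000. Divide by 10011 (XOR where the leading bit is 1):
  pos 0: 10111 XOR 10011 = 00100
  pos 2: 10000 XOR 10011 = 00011
  pos 5: 11101 XOR 10011 = 01110
  pos 6: 11100 XOR 10011 = 01111
  pos 7: 11110 XOR 10011 = 01101
  pos 8: 11010 XOR 10011 = 01001
  pos 9: 10010 XOR 10011 = 00001
Remainder (last 4 bits) = 0001. This is the CRC / FCS.

0001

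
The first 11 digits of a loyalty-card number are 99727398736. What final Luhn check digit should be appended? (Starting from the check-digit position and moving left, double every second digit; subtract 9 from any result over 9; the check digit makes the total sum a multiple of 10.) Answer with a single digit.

9

Partial digits right→left: 6 3 7 8 9 3 7 2 7 9 9
Double every second digit counting from the check-digit position (so the 1st, 3rd, 5th, ... of the partial from the right).
  doubled (with −9 where >9): 3 5 9 5 5 9 → sum 36
  kept as-is: 3 8 3 2 9 → sum 25
Total = 36 + 25 = 61.
Check digit = (10 − (61 mod 10)) mod 10 = 9.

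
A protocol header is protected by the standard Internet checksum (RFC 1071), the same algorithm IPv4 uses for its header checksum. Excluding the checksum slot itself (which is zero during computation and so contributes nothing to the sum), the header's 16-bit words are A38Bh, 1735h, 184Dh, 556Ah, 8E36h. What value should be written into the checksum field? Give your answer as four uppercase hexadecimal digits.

One's-complement addition (fold any carry out of bit 15 back into bit 0):
  0xA38B + 0x1735 = 0x0BAC0
  0xBAC0 + 0x184D = 0x0D30D
  0xD30D + 0x556A = 0x12877 → wrap carry → 0x2878
  0x2878 + 0x8E36 = 0x0B6AE
One's-complement sum = 0xB6AE.
Checksum = ~0xB6AE & 0xFFFF = 0x4951.

4951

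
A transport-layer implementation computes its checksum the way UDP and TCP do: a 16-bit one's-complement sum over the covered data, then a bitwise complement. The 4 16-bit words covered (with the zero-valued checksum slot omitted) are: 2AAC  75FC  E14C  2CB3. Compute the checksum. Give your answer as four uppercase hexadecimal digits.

5157

One's-complement addition (fold any carry out of bit 15 back into bit 0):
  0x2AAC + 0x75FC = 0x0A0A8
  0xA0A8 + 0xE14C = 0x181F4 → wrap carry → 0x81F5
  0x81F5 + 0x2CB3 = 0x0AEA8
One's-complement sum = 0xAEA8.
Checksum = ~0xAEA8 & 0xFFFF = 0x5157.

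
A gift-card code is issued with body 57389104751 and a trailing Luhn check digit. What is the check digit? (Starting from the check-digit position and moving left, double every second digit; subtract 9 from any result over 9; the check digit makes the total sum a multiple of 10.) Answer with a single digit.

Partial digits right→left: 1 5 7 4 0 1 9 8 3 7 5
Double every second digit counting from the check-digit position (so the 1st, 3rd, 5th, ... of the partial from the right).
  doubled (with −9 where >9): 2 5 0 9 6 1 → sum 23
  kept as-is: 5 4 1 8 7 → sum 25
Total = 23 + 25 = 48.
Check digit = (10 − (48 mod 10)) mod 10 = 2.

2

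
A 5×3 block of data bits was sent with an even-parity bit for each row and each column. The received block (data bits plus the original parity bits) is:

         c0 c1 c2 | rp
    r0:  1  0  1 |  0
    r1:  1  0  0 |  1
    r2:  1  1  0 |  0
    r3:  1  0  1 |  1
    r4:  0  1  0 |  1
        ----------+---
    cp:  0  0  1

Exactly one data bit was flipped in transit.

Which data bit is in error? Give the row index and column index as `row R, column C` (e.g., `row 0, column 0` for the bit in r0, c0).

Recompute each row's even parity and compare to rp:
  r0: data parity 0, sent rp 0 → ok
  r1: data parity 1, sent rp 1 → ok
  r2: data parity 0, sent rp 0 → ok
  r3: data parity 0, sent rp 1 → mismatch
  r4: data parity 1, sent rp 1 → ok
Recompute each column's even parity and compare to cp:
  c0: data parity 0, sent cp 0 → ok
  c1: data parity 0, sent cp 0 → ok
  c2: data parity 0, sent cp 1 → mismatch
Exactly one row (r3) and one column (c2) fail → the flipped bit is at their intersection.

row 3, column 2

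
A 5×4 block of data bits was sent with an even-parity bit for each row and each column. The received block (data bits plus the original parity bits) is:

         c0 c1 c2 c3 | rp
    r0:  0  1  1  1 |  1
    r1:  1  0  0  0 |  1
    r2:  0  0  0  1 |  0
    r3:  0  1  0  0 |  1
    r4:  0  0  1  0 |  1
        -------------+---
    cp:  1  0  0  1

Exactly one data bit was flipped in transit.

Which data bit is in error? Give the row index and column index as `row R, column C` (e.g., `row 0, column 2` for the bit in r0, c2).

Recompute each row's even parity and compare to rp:
  r0: data parity 1, sent rp 1 → ok
  r1: data parity 1, sent rp 1 → ok
  r2: data parity 1, sent rp 0 → mismatch
  r3: data parity 1, sent rp 1 → ok
  r4: data parity 1, sent rp 1 → ok
Recompute each column's even parity and compare to cp:
  c0: data parity 1, sent cp 1 → ok
  c1: data parity 0, sent cp 0 → ok
  c2: data parity 0, sent cp 0 → ok
  c3: data parity 0, sent cp 1 → mismatch
Exactly one row (r2) and one column (c3) fail → the flipped bit is at their intersection.

row 2, column 3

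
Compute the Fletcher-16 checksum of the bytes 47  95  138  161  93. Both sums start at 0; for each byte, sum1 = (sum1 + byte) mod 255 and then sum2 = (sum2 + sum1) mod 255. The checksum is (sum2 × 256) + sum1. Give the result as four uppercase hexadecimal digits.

A918

Running sums (mod 255):
  after byte 0 (47): sum1=47, sum2=47
  after byte 1 (95): sum1=142, sum2=189
  after byte 2 (138): sum1=25, sum2=214
  after byte 3 (161): sum1=186, sum2=145
  after byte 4 (93): sum1=24, sum2=169
Checksum = sum2·256 + sum1 = 169·256 + 24 = 43288 = 0xA918.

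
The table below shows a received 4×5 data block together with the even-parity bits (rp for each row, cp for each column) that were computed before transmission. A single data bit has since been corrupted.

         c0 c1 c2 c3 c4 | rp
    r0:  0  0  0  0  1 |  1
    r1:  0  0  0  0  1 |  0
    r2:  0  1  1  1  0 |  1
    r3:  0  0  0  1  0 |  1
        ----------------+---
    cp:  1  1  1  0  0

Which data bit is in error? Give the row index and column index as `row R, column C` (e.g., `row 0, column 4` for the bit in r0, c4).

row 1, column 0

Recompute each row's even parity and compare to rp:
  r0: data parity 1, sent rp 1 → ok
  r1: data parity 1, sent rp 0 → mismatch
  r2: data parity 1, sent rp 1 → ok
  r3: data parity 1, sent rp 1 → ok
Recompute each column's even parity and compare to cp:
  c0: data parity 0, sent cp 1 → mismatch
  c1: data parity 1, sent cp 1 → ok
  c2: data parity 1, sent cp 1 → ok
  c3: data parity 0, sent cp 0 → ok
  c4: data parity 0, sent cp 0 → ok
Exactly one row (r1) and one column (c0) fail → the flipped bit is at their intersection.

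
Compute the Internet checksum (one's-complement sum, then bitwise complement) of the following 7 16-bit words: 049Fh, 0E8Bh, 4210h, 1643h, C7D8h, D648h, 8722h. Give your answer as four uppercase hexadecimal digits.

One's-complement addition (fold any carry out of bit 15 back into bit 0):
  0x049F + 0x0E8B = 0x0132A
  0x132A + 0x4210 = 0x0553A
  0x553A + 0x1643 = 0x06B7D
  0x6B7D + 0xC7D8 = 0x13355 → wrap carry → 0x3356
  0x3356 + 0xD648 = 0x1099E → wrap carry → 0x099F
  0x099F + 0x8722 = 0x090C1
One's-complement sum = 0x90C1.
Checksum = ~0x90C1 & 0xFFFF = 0x6F3E.

6F3E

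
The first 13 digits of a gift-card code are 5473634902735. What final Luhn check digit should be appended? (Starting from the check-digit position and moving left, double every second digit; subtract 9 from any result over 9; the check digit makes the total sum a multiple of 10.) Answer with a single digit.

Partial digits right→left: 5 3 7 2 0 9 4 3 6 3 7 4 5
Double every second digit counting from the check-digit position (so the 1st, 3rd, 5th, ... of the partial from the right).
  doubled (with −9 where >9): 1 5 0 8 3 5 1 → sum 23
  kept as-is: 3 2 9 3 3 4 → sum 24
Total = 23 + 24 = 47.
Check digit = (10 − (47 mod 10)) mod 10 = 3.

3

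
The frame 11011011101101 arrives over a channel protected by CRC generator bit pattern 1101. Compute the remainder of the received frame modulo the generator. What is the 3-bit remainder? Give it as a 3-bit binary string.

000

Modulo-2 division of 11011011101101 by 1101:
  pos 0: 1101 XOR 1101 = 0000
  pos 4: 1011 XOR 1101 = 0110
  pos 5: 1101 XOR 1101 = 0000
  pos 10: 1101 XOR 1101 = 0000
Remainder = 000 (zero — the frame passes the CRC check).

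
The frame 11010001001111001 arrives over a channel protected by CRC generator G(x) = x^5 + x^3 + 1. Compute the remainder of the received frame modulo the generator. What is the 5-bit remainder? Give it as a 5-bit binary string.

00000

Modulo-2 division of 11010001001111001 by 101001:
  pos 0: 110100 XOR 101001 = 011101
  pos 1: 111010 XOR 101001 = 010011
  pos 2: 100111 XOR 101001 = 001110
  pos 4: 111000 XOR 101001 = 010001
  pos 5: 100011 XOR 101001 = 001010
  pos 7: 101011 XOR 101001 = 000010
  pos 11: 101001 XOR 101001 = 000000
Remainder = 00000 (zero — the frame passes the CRC check).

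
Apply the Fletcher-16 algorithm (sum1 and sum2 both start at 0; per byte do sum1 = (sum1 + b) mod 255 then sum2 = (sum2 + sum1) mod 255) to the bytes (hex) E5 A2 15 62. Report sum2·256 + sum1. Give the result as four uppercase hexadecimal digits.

Running sums (mod 255):
  after byte 0 (E5): sum1=229, sum2=229
  after byte 1 (A2): sum1=136, sum2=110
  after byte 2 (15): sum1=157, sum2=12
  after byte 3 (62): sum1=0, sum2=12
Checksum = sum2·256 + sum1 = 12·256 + 0 = 3072 = 0x0C00.

0C00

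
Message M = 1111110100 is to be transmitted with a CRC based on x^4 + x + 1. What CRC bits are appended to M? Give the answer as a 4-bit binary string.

1000

Append 4 zeros: 11111101000000. Divide by 10011 (XOR where the leading bit is 1):
  pos 0: 11111 XOR 10011 = 01100
  pos 1: 11001 XOR 10011 = 01010
  pos 2: 10100 XOR 10011 = 00111
  pos 4: 11110 XOR 10011 = 01101
  pos 5: 11010 XOR 10011 = 01001
  pos 6: 10010 XOR 10011 = 00001
Remainder (last 4 bits) = 1000. This is the CRC / FCS.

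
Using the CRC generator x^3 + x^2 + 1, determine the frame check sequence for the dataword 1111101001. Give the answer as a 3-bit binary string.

Append 3 zeros: 1111101001000. Divide by 1101 (XOR where the leading bit is 1):
  pos 0: 1111 XOR 1101 = 0010
  pos 2: 1010 XOR 1101 = 0111
  pos 3: 1111 XOR 1101 = 0010
  pos 5: 1000 XOR 1101 = 0101
  pos 6: 1011 XOR 1101 = 0110
  pos 7: 1100 XOR 1101 = 0001
Remainder (last 3 bits) = 100. This is the CRC / FCS.

100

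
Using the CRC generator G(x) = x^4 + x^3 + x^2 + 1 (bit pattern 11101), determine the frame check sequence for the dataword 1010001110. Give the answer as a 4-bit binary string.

Append 4 zeros: 10100011100000. Divide by 11101 (XOR where the leading bit is 1):
  pos 0: 10100 XOR 11101 = 01001
  pos 1: 10010 XOR 11101 = 01111
  pos 2: 11111 XOR 11101 = 00010
  pos 5: 10110 XOR 11101 = 01011
  pos 6: 10110 XOR 11101 = 01011
  pos 7: 10110 XOR 11101 = 01011
  pos 8: 10110 XOR 11101 = 01011
  pos 9: 10110 XOR 11101 = 01011
Remainder (last 4 bits) = 1011. This is the CRC / FCS.

1011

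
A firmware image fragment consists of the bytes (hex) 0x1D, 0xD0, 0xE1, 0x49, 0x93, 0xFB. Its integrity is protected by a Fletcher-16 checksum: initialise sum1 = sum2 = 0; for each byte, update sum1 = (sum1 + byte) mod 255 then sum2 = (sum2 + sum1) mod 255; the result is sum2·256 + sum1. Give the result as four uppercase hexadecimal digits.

49A8

Running sums (mod 255):
  after byte 0 (0x1D): sum1=29, sum2=29
  after byte 1 (0xD0): sum1=237, sum2=11
  after byte 2 (0xE1): sum1=207, sum2=218
  after byte 3 (0x49): sum1=25, sum2=243
  after byte 4 (0x93): sum1=172, sum2=160
  after byte 5 (0xFB): sum1=168, sum2=73
Checksum = sum2·256 + sum1 = 73·256 + 168 = 18856 = 0x49A8.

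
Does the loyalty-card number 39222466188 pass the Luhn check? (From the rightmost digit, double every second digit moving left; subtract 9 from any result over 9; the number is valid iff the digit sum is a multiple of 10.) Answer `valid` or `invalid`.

invalid

From the right, keep odd positions and double even positions (subtract 9 from any doubled value over 9):
  doubled (positions 2,4,...): 7 3 8 4 9 → sum 31
  kept (positions 1,3,...): 8 1 6 2 2 3 → sum 22
Total = 53.
53 mod 10 = 3, so the number is invalid.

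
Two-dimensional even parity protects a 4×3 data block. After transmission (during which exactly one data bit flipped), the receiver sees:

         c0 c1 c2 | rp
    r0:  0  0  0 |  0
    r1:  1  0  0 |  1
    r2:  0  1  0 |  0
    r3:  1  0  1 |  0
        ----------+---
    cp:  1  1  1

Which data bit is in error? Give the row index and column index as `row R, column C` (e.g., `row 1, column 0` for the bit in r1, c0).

Recompute each row's even parity and compare to rp:
  r0: data parity 0, sent rp 0 → ok
  r1: data parity 1, sent rp 1 → ok
  r2: data parity 1, sent rp 0 → mismatch
  r3: data parity 0, sent rp 0 → ok
Recompute each column's even parity and compare to cp:
  c0: data parity 0, sent cp 1 → mismatch
  c1: data parity 1, sent cp 1 → ok
  c2: data parity 1, sent cp 1 → ok
Exactly one row (r2) and one column (c0) fail → the flipped bit is at their intersection.

row 2, column 0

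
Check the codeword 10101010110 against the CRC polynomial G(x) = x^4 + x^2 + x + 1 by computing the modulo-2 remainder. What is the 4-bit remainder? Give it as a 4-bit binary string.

Modulo-2 division of 10101010110 by 10111:
  pos 0: 10101 XOR 10111 = 00010
  pos 3: 10010 XOR 10111 = 00101
  pos 5: 10111 XOR 10111 = 00000
Remainder = 0000 (zero — the frame passes the CRC check).

0000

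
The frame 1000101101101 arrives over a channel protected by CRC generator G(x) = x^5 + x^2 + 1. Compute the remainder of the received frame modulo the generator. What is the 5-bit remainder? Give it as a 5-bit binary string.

Modulo-2 division of 1000101101101 by 100101:
  pos 0: 100010 XOR 100101 = 000111
  pos 3: 111110 XOR 100101 = 011011
  pos 4: 110111 XOR 100101 = 010010
  pos 5: 100101 XOR 100101 = 000000
Remainder = 00001 (nonzero — an error is detected).

00001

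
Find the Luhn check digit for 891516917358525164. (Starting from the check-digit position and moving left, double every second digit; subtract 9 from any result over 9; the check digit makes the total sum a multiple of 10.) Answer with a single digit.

Partial digits right→left: 4 6 1 5 2 5 8 5 3 7 1 9 6 1 5 1 9 8
Double every second digit counting from the check-digit position (so the 1st, 3rd, 5th, ... of the partial from the right).
  doubled (with −9 where >9): 8 2 4 7 6 2 3 1 9 → sum 42
  kept as-is: 6 5 5 5 7 9 1 1 8 → sum 47
Total = 42 + 47 = 89.
Check digit = (10 − (89 mod 10)) mod 10 = 1.

1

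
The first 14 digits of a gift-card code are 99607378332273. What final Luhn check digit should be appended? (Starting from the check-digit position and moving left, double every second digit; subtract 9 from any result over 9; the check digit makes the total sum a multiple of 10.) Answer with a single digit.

Partial digits right→left: 3 7 2 2 3 3 8 7 3 7 0 6 9 9
Double every second digit counting from the check-digit position (so the 1st, 3rd, 5th, ... of the partial from the right).
  doubled (with −9 where >9): 6 4 6 7 6 0 9 → sum 38
  kept as-is: 7 2 3 7 7 6 9 → sum 41
Total = 38 + 41 = 79.
Check digit = (10 − (79 mod 10)) mod 10 = 1.

1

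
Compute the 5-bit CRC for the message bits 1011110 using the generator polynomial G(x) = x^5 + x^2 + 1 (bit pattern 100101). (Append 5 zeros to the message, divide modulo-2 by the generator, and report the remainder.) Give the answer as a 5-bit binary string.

Append 5 zeros: 101111000000. Divide by 100101 (XOR where the leading bit is 1):
  pos 0: 101111 XOR 100101 = 001010
  pos 2: 101000 XOR 100101 = 001101
  pos 4: 110100 XOR 100101 = 010001
  pos 5: 100010 XOR 100101 = 000111
Remainder (last 5 bits) = 01110. This is the CRC / FCS.

01110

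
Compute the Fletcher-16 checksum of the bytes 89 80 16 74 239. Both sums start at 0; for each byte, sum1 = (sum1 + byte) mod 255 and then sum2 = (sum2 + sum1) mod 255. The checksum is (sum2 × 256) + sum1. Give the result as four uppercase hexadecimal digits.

B4F3

Running sums (mod 255):
  after byte 0 (89): sum1=89, sum2=89
  after byte 1 (80): sum1=169, sum2=3
  after byte 2 (16): sum1=185, sum2=188
  after byte 3 (74): sum1=4, sum2=192
  after byte 4 (239): sum1=243, sum2=180
Checksum = sum2·256 + sum1 = 180·256 + 243 = 46323 = 0xB4F3.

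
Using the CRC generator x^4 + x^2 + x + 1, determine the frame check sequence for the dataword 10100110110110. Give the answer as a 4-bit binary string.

Append 4 zeros: 101001101101100000. Divide by 10111 (XOR where the leading bit is 1):
  pos 0: 10100 XOR 10111 = 00011
  pos 3: 11110 XOR 10111 = 01001
  pos 4: 10011 XOR 10111 = 00100
  pos 6: 10010 XOR 10111 = 00101
  pos 8: 10111 XOR 10111 = 00000
Remainder (last 4 bits) = 0000. This is the CRC / FCS.

0000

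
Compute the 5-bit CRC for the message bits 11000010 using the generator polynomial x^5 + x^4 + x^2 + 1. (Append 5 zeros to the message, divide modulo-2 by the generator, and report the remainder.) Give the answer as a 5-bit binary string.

01101

Append 5 zeros: 1100001000000. Divide by 110101 (XOR where the leading bit is 1):
  pos 0: 110000 XOR 110101 = 000101
  pos 3: 101100 XOR 110101 = 011001
  pos 4: 110010 XOR 110101 = 000111
  pos 7: 111000 XOR 110101 = 001101
Remainder (last 5 bits) = 01101. This is the CRC / FCS.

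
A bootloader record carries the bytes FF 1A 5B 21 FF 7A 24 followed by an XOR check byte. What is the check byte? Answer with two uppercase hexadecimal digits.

3E

XOR the bytes together:
  start with 0xFF
  0xFF ⊕ 0x1A = 0xE5
  0xE5 ⊕ 0x5B = 0xBE
  0xBE ⊕ 0x21 = 0x9F
  0x9F ⊕ 0xFF = 0x60
  0x60 ⊕ 0x7A = 0x1A
  0x1A ⊕ 0x24 = 0x3E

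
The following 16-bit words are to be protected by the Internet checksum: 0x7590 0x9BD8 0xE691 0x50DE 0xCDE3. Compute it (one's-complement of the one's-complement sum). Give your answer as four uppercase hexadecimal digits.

E942

One's-complement addition (fold any carry out of bit 15 back into bit 0):
  0x7590 + 0x9BD8 = 0x11168 → wrap carry → 0x1169
  0x1169 + 0xE691 = 0x0F7FA
  0xF7FA + 0x50DE = 0x148D8 → wrap carry → 0x48D9
  0x48D9 + 0xCDE3 = 0x116BC → wrap carry → 0x16BD
One's-complement sum = 0x16BD.
Checksum = ~0x16BD & 0xFFFF = 0xE942.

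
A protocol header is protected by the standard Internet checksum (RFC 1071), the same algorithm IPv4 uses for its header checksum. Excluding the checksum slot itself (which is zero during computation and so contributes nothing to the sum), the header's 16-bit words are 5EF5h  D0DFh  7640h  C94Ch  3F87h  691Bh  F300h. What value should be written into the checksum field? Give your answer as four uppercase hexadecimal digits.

F4F9

One's-complement addition (fold any carry out of bit 15 back into bit 0):
  0x5EF5 + 0xD0DF = 0x12FD4 → wrap carry → 0x2FD5
  0x2FD5 + 0x7640 = 0x0A615
  0xA615 + 0xC94C = 0x16F61 → wrap carry → 0x6F62
  0x6F62 + 0x3F87 = 0x0AEE9
  0xAEE9 + 0x691B = 0x11804 → wrap carry → 0x1805
  0x1805 + 0xF300 = 0x10B05 → wrap carry → 0x0B06
One's-complement sum = 0x0B06.
Checksum = ~0x0B06 & 0xFFFF = 0xF4F9.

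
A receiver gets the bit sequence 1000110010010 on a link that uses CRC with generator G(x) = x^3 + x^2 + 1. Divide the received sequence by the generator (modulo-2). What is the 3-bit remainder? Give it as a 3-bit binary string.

Modulo-2 division of 1000110010010 by 1101:
  pos 0: 1000 XOR 1101 = 0101
  pos 1: 1011 XOR 1101 = 0110
  pos 2: 1101 XOR 1101 = 0000
  pos 8: 1001 XOR 1101 = 0100
  pos 9: 1000 XOR 1101 = 0101
Remainder = 101 (nonzero — an error is detected).

101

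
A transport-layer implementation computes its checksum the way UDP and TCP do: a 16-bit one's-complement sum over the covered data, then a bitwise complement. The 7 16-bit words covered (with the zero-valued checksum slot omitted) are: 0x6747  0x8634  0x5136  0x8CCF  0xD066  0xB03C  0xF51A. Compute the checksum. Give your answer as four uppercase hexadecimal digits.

BEBF

One's-complement addition (fold any carry out of bit 15 back into bit 0):
  0x6747 + 0x8634 = 0x0ED7B
  0xED7B + 0x5136 = 0x13EB1 → wrap carry → 0x3EB2
  0x3EB2 + 0x8CCF = 0x0CB81
  0xCB81 + 0xD066 = 0x19BE7 → wrap carry → 0x9BE8
  0x9BE8 + 0xB03C = 0x14C24 → wrap carry → 0x4C25
  0x4C25 + 0xF51A = 0x1413F → wrap carry → 0x4140
One's-complement sum = 0x4140.
Checksum = ~0x4140 & 0xFFFF = 0xBEBF.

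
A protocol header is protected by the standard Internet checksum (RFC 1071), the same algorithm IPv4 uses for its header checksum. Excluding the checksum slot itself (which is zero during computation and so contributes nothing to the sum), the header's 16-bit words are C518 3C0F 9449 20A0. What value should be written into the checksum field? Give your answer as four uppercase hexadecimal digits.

49EE

One's-complement addition (fold any carry out of bit 15 back into bit 0):
  0xC518 + 0x3C0F = 0x10127 → wrap carry → 0x0128
  0x0128 + 0x9449 = 0x09571
  0x9571 + 0x20A0 = 0x0B611
One's-complement sum = 0xB611.
Checksum = ~0xB611 & 0xFFFF = 0x49EE.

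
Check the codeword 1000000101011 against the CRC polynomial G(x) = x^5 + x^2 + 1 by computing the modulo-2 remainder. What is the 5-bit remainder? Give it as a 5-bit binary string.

00000

Modulo-2 division of 1000000101011 by 100101:
  pos 0: 100000 XOR 100101 = 000101
  pos 3: 101010 XOR 100101 = 001111
  pos 5: 111110 XOR 100101 = 011011
  pos 6: 110111 XOR 100101 = 010010
  pos 7: 100101 XOR 100101 = 000000
Remainder = 00000 (zero — the frame passes the CRC check).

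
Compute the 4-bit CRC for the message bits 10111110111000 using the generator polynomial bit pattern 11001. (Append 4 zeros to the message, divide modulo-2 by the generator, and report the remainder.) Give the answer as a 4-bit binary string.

Append 4 zeros: 101111101110000000. Divide by 11001 (XOR where the leading bit is 1):
  pos 0: 10111 XOR 11001 = 01110
  pos 1: 11101 XOR 11001 = 00100
  pos 3: 10010 XOR 11001 = 01011
  pos 4: 10111 XOR 11001 = 01110
  pos 5: 11101 XOR 11001 = 00100
  pos 7: 10010 XOR 11001 = 01011
  pos 8: 10110 XOR 11001 = 01111
  pos 9: 11110 XOR 11001 = 00111
  pos 11: 11100 XOR 11001 = 00101
  pos 13: 10100 XOR 11001 = 01101
Remainder (last 4 bits) = 1101. This is the CRC / FCS.

1101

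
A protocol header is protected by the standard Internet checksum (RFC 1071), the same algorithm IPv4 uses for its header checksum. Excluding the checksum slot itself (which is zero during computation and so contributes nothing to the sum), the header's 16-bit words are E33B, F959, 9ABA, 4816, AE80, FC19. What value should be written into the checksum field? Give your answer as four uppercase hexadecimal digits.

One's-complement addition (fold any carry out of bit 15 back into bit 0):
  0xE33B + 0xF959 = 0x1DC94 → wrap carry → 0xDC95
  0xDC95 + 0x9ABA = 0x1774F → wrap carry → 0x7750
  0x7750 + 0x4816 = 0x0BF66
  0xBF66 + 0xAE80 = 0x16DE6 → wrap carry → 0x6DE7
  0x6DE7 + 0xFC19 = 0x16A00 → wrap carry → 0x6A01
One's-complement sum = 0x6A01.
Checksum = ~0x6A01 & 0xFFFF = 0x95FE.

95FE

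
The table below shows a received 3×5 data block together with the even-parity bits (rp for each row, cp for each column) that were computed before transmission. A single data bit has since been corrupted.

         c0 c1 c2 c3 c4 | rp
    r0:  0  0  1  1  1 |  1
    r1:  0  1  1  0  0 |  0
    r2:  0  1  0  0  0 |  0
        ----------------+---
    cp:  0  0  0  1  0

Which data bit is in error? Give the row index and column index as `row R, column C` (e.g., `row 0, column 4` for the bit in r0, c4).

row 2, column 4

Recompute each row's even parity and compare to rp:
  r0: data parity 1, sent rp 1 → ok
  r1: data parity 0, sent rp 0 → ok
  r2: data parity 1, sent rp 0 → mismatch
Recompute each column's even parity and compare to cp:
  c0: data parity 0, sent cp 0 → ok
  c1: data parity 0, sent cp 0 → ok
  c2: data parity 0, sent cp 0 → ok
  c3: data parity 1, sent cp 1 → ok
  c4: data parity 1, sent cp 0 → mismatch
Exactly one row (r2) and one column (c4) fail → the flipped bit is at their intersection.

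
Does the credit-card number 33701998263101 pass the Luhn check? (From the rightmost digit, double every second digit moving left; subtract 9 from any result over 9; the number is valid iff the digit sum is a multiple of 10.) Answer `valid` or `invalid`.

From the right, keep odd positions and double even positions (subtract 9 from any doubled value over 9):
  doubled (positions 2,4,...): 0 6 4 9 2 5 6 → sum 32
  kept (positions 1,3,...): 1 1 6 8 9 0 3 → sum 28
Total = 60.
60 mod 10 = 0, so the number is valid.

valid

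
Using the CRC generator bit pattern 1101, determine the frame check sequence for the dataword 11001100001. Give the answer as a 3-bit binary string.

Append 3 zeros: 11001100001000. Divide by 1101 (XOR where the leading bit is 1):
  pos 0: 1100 XOR 1101 = 0001
  pos 3: 1110 XOR 1101 = 0011
  pos 5: 1100 XOR 1101 = 0001
  pos 8: 1010 XOR 1101 = 0111
  pos 9: 1110 XOR 1101 = 0011
Remainder (last 3 bits) = 110. This is the CRC / FCS.

110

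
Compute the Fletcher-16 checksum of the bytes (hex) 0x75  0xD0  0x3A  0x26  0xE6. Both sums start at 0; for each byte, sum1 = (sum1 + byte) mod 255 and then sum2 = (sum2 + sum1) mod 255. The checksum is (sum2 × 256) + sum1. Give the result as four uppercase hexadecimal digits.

Running sums (mod 255):
  after byte 0 (0x75): sum1=117, sum2=117
  after byte 1 (0xD0): sum1=70, sum2=187
  after byte 2 (0x3A): sum1=128, sum2=60
  after byte 3 (0x26): sum1=166, sum2=226
  after byte 4 (0xE6): sum1=141, sum2=112
Checksum = sum2·256 + sum1 = 112·256 + 141 = 28813 = 0x708D.

708D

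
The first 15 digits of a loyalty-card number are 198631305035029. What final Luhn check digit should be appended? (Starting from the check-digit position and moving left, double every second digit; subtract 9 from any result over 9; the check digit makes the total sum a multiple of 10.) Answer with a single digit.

Partial digits right→left: 9 2 0 5 3 0 5 0 3 1 3 6 8 9 1
Double every second digit counting from the check-digit position (so the 1st, 3rd, 5th, ... of the partial from the right).
  doubled (with −9 where >9): 9 0 6 1 6 6 7 2 → sum 37
  kept as-is: 2 5 0 0 1 6 9 → sum 23
Total = 37 + 23 = 60.
Check digit = (10 − (60 mod 10)) mod 10 = 0.

0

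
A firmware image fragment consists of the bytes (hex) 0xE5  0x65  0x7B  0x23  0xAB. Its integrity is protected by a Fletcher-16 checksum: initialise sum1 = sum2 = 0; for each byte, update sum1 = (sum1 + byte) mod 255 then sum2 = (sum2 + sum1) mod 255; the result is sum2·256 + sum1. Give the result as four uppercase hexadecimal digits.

Running sums (mod 255):
  after byte 0 (0xE5): sum1=229, sum2=229
  after byte 1 (0x65): sum1=75, sum2=49
  after byte 2 (0x7B): sum1=198, sum2=247
  after byte 3 (0x23): sum1=233, sum2=225
  after byte 4 (0xAB): sum1=149, sum2=119
Checksum = sum2·256 + sum1 = 119·256 + 149 = 30613 = 0x7795.

7795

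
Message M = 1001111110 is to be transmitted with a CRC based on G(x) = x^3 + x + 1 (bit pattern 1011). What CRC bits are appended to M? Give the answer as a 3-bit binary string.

Append 3 zeros: 1001111110000. Divide by 1011 (XOR where the leading bit is 1):
  pos 0: 1001 XOR 1011 = 0010
  pos 2: 1011 XOR 1011 = 0000
  pos 6: 1110 XOR 1011 = 0101
  pos 7: 1010 XOR 1011 = 0001
Remainder (last 3 bits) = 100. This is the CRC / FCS.

100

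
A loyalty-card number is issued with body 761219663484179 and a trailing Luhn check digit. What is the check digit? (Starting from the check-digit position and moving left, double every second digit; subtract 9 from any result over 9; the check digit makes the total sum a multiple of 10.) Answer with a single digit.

6

Partial digits right→left: 9 7 1 4 8 4 3 6 6 9 1 2 1 6 7
Double every second digit counting from the check-digit position (so the 1st, 3rd, 5th, ... of the partial from the right).
  doubled (with −9 where >9): 9 2 7 6 3 2 2 5 → sum 36
  kept as-is: 7 4 4 6 9 2 6 → sum 38
Total = 36 + 38 = 74.
Check digit = (10 − (74 mod 10)) mod 10 = 6.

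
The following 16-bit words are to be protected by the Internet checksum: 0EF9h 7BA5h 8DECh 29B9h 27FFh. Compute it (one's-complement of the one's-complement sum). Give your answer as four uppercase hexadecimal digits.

95BC

One's-complement addition (fold any carry out of bit 15 back into bit 0):
  0x0EF9 + 0x7BA5 = 0x08A9E
  0x8A9E + 0x8DEC = 0x1188A → wrap carry → 0x188B
  0x188B + 0x29B9 = 0x04244
  0x4244 + 0x27FF = 0x06A43
One's-complement sum = 0x6A43.
Checksum = ~0x6A43 & 0xFFFF = 0x95BC.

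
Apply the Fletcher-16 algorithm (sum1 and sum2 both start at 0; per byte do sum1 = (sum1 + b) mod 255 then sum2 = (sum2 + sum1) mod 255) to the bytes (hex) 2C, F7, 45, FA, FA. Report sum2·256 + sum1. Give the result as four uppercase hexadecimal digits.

7D5F

Running sums (mod 255):
  after byte 0 (2C): sum1=44, sum2=44
  after byte 1 (F7): sum1=36, sum2=80
  after byte 2 (45): sum1=105, sum2=185
  after byte 3 (FA): sum1=100, sum2=30
  after byte 4 (FA): sum1=95, sum2=125
Checksum = sum2·256 + sum1 = 125·256 + 95 = 32095 = 0x7D5F.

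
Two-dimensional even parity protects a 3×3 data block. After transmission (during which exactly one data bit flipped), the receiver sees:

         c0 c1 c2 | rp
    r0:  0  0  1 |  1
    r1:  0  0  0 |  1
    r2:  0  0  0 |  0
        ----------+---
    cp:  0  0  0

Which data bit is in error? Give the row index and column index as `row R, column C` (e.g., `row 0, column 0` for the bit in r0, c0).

row 1, column 2

Recompute each row's even parity and compare to rp:
  r0: data parity 1, sent rp 1 → ok
  r1: data parity 0, sent rp 1 → mismatch
  r2: data parity 0, sent rp 0 → ok
Recompute each column's even parity and compare to cp:
  c0: data parity 0, sent cp 0 → ok
  c1: data parity 0, sent cp 0 → ok
  c2: data parity 1, sent cp 0 → mismatch
Exactly one row (r1) and one column (c2) fail → the flipped bit is at their intersection.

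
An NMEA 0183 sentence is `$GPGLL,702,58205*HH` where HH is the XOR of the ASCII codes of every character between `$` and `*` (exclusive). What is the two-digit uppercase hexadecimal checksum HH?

XOR the ASCII codes of the payload characters:
  'G' = 0x47 → acc = 0x47
  'P' = 0x50 → acc = 0x17
  'G' = 0x47 → acc = 0x50
  'L' = 0x4C → acc = 0x1C
  'L' = 0x4C → acc = 0x50
  ',' = 0x2C → acc = 0x7C
  '7' = 0x37 → acc = 0x4B
  '0' = 0x30 → acc = 0x7B
  '2' = 0x32 → acc = 0x49
  ',' = 0x2C → acc = 0x65
  '5' = 0x35 → acc = 0x50
  '8' = 0x38 → acc = 0x68
  '2' = 0x32 → acc = 0x5A
  '0' = 0x30 → acc = 0x6A
  '5' = 0x35 → acc = 0x5F
Checksum = 0x5F.

5F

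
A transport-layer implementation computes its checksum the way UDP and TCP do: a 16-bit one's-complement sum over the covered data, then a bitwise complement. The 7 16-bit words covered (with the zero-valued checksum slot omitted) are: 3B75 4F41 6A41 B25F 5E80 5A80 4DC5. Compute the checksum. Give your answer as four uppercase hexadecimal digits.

51E2

One's-complement addition (fold any carry out of bit 15 back into bit 0):
  0x3B75 + 0x4F41 = 0x08AB6
  0x8AB6 + 0x6A41 = 0x0F4F7
  0xF4F7 + 0xB25F = 0x1A756 → wrap carry → 0xA757
  0xA757 + 0x5E80 = 0x105D7 → wrap carry → 0x05D8
  0x05D8 + 0x5A80 = 0x06058
  0x6058 + 0x4DC5 = 0x0AE1D
One's-complement sum = 0xAE1D.
Checksum = ~0xAE1D & 0xFFFF = 0x51E2.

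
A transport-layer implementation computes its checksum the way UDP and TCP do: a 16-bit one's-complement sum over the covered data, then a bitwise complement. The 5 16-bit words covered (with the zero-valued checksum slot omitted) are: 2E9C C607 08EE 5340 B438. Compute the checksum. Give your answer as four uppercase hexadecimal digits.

FAF4

One's-complement addition (fold any carry out of bit 15 back into bit 0):
  0x2E9C + 0xC607 = 0x0F4A3
  0xF4A3 + 0x08EE = 0x0FD91
  0xFD91 + 0x5340 = 0x150D1 → wrap carry → 0x50D2
  0x50D2 + 0xB438 = 0x1050A → wrap carry → 0x050B
One's-complement sum = 0x050B.
Checksum = ~0x050B & 0xFFFF = 0xFAF4.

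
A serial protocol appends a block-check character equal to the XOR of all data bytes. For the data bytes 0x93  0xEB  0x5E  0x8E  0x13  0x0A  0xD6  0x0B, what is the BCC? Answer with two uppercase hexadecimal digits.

6C

XOR the bytes together:
  start with 0x93
  0x93 ⊕ 0xEB = 0x78
  0x78 ⊕ 0x5E = 0x26
  0x26 ⊕ 0x8E = 0xA8
  0xA8 ⊕ 0x13 = 0xBB
  0xBB ⊕ 0x0A = 0xB1
  0xB1 ⊕ 0xD6 = 0x67
  0x67 ⊕ 0x0B = 0x6C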